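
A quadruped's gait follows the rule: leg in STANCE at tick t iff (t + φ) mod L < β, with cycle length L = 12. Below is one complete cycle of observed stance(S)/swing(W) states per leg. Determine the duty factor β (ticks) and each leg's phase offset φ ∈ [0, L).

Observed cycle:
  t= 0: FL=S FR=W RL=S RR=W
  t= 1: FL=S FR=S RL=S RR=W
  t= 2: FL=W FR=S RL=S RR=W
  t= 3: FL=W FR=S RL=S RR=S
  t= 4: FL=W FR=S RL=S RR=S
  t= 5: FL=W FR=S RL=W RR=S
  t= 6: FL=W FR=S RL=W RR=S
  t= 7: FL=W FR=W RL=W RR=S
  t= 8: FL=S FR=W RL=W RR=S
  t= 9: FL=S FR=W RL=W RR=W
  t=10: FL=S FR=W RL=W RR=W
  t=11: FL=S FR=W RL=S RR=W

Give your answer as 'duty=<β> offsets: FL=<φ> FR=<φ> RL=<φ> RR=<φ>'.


duty=6 offsets: FL=4 FR=11 RL=1 RR=9

duty β = stance ticks per leg = 6
FL: stance ticks = 6; W→S at t=8 → φ=4
FR: stance ticks = 6; W→S at t=1 → φ=11
RL: stance ticks = 6; W→S at t=11 → φ=1
RR: stance ticks = 6; W→S at t=3 → φ=9


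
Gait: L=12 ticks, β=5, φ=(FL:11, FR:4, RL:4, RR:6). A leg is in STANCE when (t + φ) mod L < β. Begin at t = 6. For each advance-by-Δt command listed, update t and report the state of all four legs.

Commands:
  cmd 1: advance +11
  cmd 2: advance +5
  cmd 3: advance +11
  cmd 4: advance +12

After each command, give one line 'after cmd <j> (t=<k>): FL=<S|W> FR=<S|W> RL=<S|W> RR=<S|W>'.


after cmd 1 (t=17): FL=S FR=W RL=W RR=W
after cmd 2 (t=22): FL=W FR=S RL=S RR=S
after cmd 3 (t=33): FL=W FR=S RL=S RR=S
after cmd 4 (t=45): FL=W FR=S RL=S RR=S

start t=6: FL=W FR=W RL=W RR=S
cmd 1: advance +11 → t=17, phase=(4,9,9,11) → FL=S FR=W RL=W RR=W
cmd 2: advance +5 → t=22, phase=(9,2,2,4) → FL=W FR=S RL=S RR=S
cmd 3: advance +11 → t=33, phase=(8,1,1,3) → FL=W FR=S RL=S RR=S
cmd 4: advance +12 → t=45, phase=(8,1,1,3) → FL=W FR=S RL=S RR=S


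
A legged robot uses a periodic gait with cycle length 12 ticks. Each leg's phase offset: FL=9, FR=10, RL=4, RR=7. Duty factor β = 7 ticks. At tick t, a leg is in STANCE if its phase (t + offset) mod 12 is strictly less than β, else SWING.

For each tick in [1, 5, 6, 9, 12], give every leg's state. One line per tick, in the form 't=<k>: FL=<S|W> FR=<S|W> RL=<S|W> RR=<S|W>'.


t=1: FL=W FR=W RL=S RR=W
t=5: FL=S FR=S RL=W RR=S
t=6: FL=S FR=S RL=W RR=S
t=9: FL=S FR=W RL=S RR=S
t=12: FL=W FR=W RL=S RR=W

t=1: phase=(10,11,5,8) vs β=7 → FL=W FR=W RL=S RR=W
t=5: phase=(2,3,9,0) vs β=7 → FL=S FR=S RL=W RR=S
t=6: phase=(3,4,10,1) vs β=7 → FL=S FR=S RL=W RR=S
t=9: phase=(6,7,1,4) vs β=7 → FL=S FR=W RL=S RR=S
t=12: phase=(9,10,4,7) vs β=7 → FL=W FR=W RL=S RR=W


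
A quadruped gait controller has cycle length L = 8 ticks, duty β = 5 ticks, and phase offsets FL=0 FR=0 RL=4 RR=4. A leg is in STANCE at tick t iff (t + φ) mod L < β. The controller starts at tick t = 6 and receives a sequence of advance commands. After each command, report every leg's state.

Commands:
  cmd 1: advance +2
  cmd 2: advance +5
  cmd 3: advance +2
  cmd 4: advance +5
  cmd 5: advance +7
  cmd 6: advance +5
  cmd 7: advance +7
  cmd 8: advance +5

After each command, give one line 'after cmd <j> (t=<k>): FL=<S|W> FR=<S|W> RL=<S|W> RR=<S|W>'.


after cmd 1 (t=8): FL=S FR=S RL=S RR=S
after cmd 2 (t=13): FL=W FR=W RL=S RR=S
after cmd 3 (t=15): FL=W FR=W RL=S RR=S
after cmd 4 (t=20): FL=S FR=S RL=S RR=S
after cmd 5 (t=27): FL=S FR=S RL=W RR=W
after cmd 6 (t=32): FL=S FR=S RL=S RR=S
after cmd 7 (t=39): FL=W FR=W RL=S RR=S
after cmd 8 (t=44): FL=S FR=S RL=S RR=S

start t=6: FL=W FR=W RL=S RR=S
cmd 1: advance +2 → t=8, phase=(0,0,4,4) → FL=S FR=S RL=S RR=S
cmd 2: advance +5 → t=13, phase=(5,5,1,1) → FL=W FR=W RL=S RR=S
cmd 3: advance +2 → t=15, phase=(7,7,3,3) → FL=W FR=W RL=S RR=S
cmd 4: advance +5 → t=20, phase=(4,4,0,0) → FL=S FR=S RL=S RR=S
cmd 5: advance +7 → t=27, phase=(3,3,7,7) → FL=S FR=S RL=W RR=W
cmd 6: advance +5 → t=32, phase=(0,0,4,4) → FL=S FR=S RL=S RR=S
cmd 7: advance +7 → t=39, phase=(7,7,3,3) → FL=W FR=W RL=S RR=S
cmd 8: advance +5 → t=44, phase=(4,4,0,0) → FL=S FR=S RL=S RR=S


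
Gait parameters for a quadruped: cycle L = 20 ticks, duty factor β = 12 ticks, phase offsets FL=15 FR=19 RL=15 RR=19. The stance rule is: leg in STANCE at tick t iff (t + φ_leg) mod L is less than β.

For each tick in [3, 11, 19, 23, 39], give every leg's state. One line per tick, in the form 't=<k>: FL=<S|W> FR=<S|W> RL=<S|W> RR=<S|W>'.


t=3: FL=W FR=S RL=W RR=S
t=11: FL=S FR=S RL=S RR=S
t=19: FL=W FR=W RL=W RR=W
t=23: FL=W FR=S RL=W RR=S
t=39: FL=W FR=W RL=W RR=W

t=3: phase=(18,2,18,2) vs β=12 → FL=W FR=S RL=W RR=S
t=11: phase=(6,10,6,10) vs β=12 → FL=S FR=S RL=S RR=S
t=19: phase=(14,18,14,18) vs β=12 → FL=W FR=W RL=W RR=W
t=23: phase=(18,2,18,2) vs β=12 → FL=W FR=S RL=W RR=S
t=39: phase=(14,18,14,18) vs β=12 → FL=W FR=W RL=W RR=W


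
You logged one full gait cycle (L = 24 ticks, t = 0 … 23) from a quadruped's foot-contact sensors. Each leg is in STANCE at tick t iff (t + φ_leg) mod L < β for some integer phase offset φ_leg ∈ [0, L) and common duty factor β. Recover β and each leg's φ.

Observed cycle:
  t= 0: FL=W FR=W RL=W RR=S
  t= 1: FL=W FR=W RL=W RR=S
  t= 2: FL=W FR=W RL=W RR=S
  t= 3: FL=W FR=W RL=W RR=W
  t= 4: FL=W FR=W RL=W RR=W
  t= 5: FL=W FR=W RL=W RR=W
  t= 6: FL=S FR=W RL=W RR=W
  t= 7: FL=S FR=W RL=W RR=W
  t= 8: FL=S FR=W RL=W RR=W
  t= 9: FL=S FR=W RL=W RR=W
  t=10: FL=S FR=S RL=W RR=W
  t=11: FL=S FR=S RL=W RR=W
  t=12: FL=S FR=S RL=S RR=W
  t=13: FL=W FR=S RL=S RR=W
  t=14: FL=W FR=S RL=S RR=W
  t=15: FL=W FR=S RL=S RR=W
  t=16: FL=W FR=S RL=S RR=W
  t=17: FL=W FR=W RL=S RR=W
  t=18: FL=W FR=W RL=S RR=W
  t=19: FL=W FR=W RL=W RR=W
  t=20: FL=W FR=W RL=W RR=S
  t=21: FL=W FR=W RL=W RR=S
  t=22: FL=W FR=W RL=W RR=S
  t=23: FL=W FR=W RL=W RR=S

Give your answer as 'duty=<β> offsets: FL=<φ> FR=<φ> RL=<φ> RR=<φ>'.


duty β = stance ticks per leg = 7
FL: stance ticks = 7; W→S at t=6 → φ=18
FR: stance ticks = 7; W→S at t=10 → φ=14
RL: stance ticks = 7; W→S at t=12 → φ=12
RR: stance ticks = 7; W→S at t=20 → φ=4

duty=7 offsets: FL=18 FR=14 RL=12 RR=4


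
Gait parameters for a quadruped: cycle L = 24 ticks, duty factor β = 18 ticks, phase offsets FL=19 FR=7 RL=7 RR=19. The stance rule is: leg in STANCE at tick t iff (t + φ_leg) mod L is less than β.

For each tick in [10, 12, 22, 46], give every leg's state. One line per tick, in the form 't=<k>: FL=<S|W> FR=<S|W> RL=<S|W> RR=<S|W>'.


t=10: phase=(5,17,17,5) vs β=18 → FL=S FR=S RL=S RR=S
t=12: phase=(7,19,19,7) vs β=18 → FL=S FR=W RL=W RR=S
t=22: phase=(17,5,5,17) vs β=18 → FL=S FR=S RL=S RR=S
t=46: phase=(17,5,5,17) vs β=18 → FL=S FR=S RL=S RR=S

t=10: FL=S FR=S RL=S RR=S
t=12: FL=S FR=W RL=W RR=S
t=22: FL=S FR=S RL=S RR=S
t=46: FL=S FR=S RL=S RR=S


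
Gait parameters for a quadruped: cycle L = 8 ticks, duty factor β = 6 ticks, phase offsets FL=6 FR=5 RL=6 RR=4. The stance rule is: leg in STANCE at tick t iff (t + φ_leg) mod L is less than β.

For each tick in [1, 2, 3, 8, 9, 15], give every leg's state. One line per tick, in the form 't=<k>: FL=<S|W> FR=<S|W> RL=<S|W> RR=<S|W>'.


t=1: phase=(7,6,7,5) vs β=6 → FL=W FR=W RL=W RR=S
t=2: phase=(0,7,0,6) vs β=6 → FL=S FR=W RL=S RR=W
t=3: phase=(1,0,1,7) vs β=6 → FL=S FR=S RL=S RR=W
t=8: phase=(6,5,6,4) vs β=6 → FL=W FR=S RL=W RR=S
t=9: phase=(7,6,7,5) vs β=6 → FL=W FR=W RL=W RR=S
t=15: phase=(5,4,5,3) vs β=6 → FL=S FR=S RL=S RR=S

t=1: FL=W FR=W RL=W RR=S
t=2: FL=S FR=W RL=S RR=W
t=3: FL=S FR=S RL=S RR=W
t=8: FL=W FR=S RL=W RR=S
t=9: FL=W FR=W RL=W RR=S
t=15: FL=S FR=S RL=S RR=S


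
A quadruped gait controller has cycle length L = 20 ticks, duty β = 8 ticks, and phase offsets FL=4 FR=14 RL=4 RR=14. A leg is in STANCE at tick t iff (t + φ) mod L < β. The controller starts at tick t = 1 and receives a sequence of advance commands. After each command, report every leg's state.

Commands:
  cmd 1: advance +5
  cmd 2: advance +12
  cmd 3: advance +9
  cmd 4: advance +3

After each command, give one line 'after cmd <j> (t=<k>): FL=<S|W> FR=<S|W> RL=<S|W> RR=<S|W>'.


after cmd 1 (t=6): FL=W FR=S RL=W RR=S
after cmd 2 (t=18): FL=S FR=W RL=S RR=W
after cmd 3 (t=27): FL=W FR=S RL=W RR=S
after cmd 4 (t=30): FL=W FR=S RL=W RR=S

start t=1: FL=S FR=W RL=S RR=W
cmd 1: advance +5 → t=6, phase=(10,0,10,0) → FL=W FR=S RL=W RR=S
cmd 2: advance +12 → t=18, phase=(2,12,2,12) → FL=S FR=W RL=S RR=W
cmd 3: advance +9 → t=27, phase=(11,1,11,1) → FL=W FR=S RL=W RR=S
cmd 4: advance +3 → t=30, phase=(14,4,14,4) → FL=W FR=S RL=W RR=S


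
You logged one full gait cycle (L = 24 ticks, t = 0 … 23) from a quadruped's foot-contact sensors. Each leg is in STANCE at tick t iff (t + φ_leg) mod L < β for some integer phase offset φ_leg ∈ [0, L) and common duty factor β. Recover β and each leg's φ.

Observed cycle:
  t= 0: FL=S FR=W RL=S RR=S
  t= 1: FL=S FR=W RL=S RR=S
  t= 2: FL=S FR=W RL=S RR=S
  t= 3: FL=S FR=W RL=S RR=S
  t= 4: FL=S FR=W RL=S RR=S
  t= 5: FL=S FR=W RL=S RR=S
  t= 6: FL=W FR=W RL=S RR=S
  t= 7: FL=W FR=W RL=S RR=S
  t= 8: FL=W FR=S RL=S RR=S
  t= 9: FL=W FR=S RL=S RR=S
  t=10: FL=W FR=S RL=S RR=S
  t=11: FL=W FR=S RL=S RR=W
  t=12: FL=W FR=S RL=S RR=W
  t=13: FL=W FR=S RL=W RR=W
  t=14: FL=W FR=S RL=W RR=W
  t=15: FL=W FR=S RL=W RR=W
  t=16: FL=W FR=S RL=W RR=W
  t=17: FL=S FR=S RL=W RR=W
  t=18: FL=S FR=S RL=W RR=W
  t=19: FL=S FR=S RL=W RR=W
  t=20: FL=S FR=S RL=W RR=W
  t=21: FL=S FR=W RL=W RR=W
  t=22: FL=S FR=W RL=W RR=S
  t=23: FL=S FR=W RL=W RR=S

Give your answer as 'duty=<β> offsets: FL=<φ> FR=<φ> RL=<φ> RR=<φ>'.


duty β = stance ticks per leg = 13
FL: stance ticks = 13; W→S at t=17 → φ=7
FR: stance ticks = 13; W→S at t=8 → φ=16
RL: stance ticks = 13; W→S at t=0 → φ=0
RR: stance ticks = 13; W→S at t=22 → φ=2

duty=13 offsets: FL=7 FR=16 RL=0 RR=2


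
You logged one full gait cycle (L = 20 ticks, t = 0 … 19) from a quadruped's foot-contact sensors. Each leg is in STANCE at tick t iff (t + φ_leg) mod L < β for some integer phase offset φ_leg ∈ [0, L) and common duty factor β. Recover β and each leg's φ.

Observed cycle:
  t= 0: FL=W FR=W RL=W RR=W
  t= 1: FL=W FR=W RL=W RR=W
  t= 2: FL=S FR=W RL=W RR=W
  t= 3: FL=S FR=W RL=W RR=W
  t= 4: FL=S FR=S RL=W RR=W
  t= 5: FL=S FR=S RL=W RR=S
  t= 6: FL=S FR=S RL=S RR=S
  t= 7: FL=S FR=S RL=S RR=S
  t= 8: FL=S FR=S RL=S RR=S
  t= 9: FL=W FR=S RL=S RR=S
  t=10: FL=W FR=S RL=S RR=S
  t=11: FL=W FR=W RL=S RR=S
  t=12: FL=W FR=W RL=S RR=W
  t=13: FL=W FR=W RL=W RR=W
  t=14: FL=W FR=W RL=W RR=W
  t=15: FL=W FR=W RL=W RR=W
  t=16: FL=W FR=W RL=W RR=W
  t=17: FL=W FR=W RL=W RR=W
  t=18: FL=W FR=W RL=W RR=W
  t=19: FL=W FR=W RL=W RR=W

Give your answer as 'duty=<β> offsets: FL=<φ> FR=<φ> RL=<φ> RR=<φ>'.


duty=7 offsets: FL=18 FR=16 RL=14 RR=15

duty β = stance ticks per leg = 7
FL: stance ticks = 7; W→S at t=2 → φ=18
FR: stance ticks = 7; W→S at t=4 → φ=16
RL: stance ticks = 7; W→S at t=6 → φ=14
RR: stance ticks = 7; W→S at t=5 → φ=15


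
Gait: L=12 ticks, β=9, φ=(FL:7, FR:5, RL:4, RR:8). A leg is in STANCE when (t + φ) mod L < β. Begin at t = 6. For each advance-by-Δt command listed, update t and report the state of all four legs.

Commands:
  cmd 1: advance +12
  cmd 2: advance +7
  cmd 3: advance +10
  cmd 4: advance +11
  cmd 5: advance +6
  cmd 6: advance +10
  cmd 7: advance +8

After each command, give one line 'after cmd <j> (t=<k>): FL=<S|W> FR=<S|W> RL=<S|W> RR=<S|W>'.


after cmd 1 (t=18): FL=S FR=W RL=W RR=S
after cmd 2 (t=25): FL=S FR=S RL=S RR=W
after cmd 3 (t=35): FL=S FR=S RL=S RR=S
after cmd 4 (t=46): FL=S FR=S RL=S RR=S
after cmd 5 (t=52): FL=W FR=W RL=S RR=S
after cmd 6 (t=62): FL=W FR=S RL=S RR=W
after cmd 7 (t=70): FL=S FR=S RL=S RR=S

start t=6: FL=S FR=W RL=W RR=S
cmd 1: advance +12 → t=18, phase=(1,11,10,2) → FL=S FR=W RL=W RR=S
cmd 2: advance +7 → t=25, phase=(8,6,5,9) → FL=S FR=S RL=S RR=W
cmd 3: advance +10 → t=35, phase=(6,4,3,7) → FL=S FR=S RL=S RR=S
cmd 4: advance +11 → t=46, phase=(5,3,2,6) → FL=S FR=S RL=S RR=S
cmd 5: advance +6 → t=52, phase=(11,9,8,0) → FL=W FR=W RL=S RR=S
cmd 6: advance +10 → t=62, phase=(9,7,6,10) → FL=W FR=S RL=S RR=W
cmd 7: advance +8 → t=70, phase=(5,3,2,6) → FL=S FR=S RL=S RR=S


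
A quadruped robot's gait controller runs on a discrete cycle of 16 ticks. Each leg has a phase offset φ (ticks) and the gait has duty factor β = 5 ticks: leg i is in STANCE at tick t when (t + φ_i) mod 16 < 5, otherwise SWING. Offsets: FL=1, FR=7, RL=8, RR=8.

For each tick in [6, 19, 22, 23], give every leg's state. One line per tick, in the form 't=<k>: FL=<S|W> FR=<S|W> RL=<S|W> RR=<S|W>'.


t=6: FL=W FR=W RL=W RR=W
t=19: FL=S FR=W RL=W RR=W
t=22: FL=W FR=W RL=W RR=W
t=23: FL=W FR=W RL=W RR=W

t=6: phase=(7,13,14,14) vs β=5 → FL=W FR=W RL=W RR=W
t=19: phase=(4,10,11,11) vs β=5 → FL=S FR=W RL=W RR=W
t=22: phase=(7,13,14,14) vs β=5 → FL=W FR=W RL=W RR=W
t=23: phase=(8,14,15,15) vs β=5 → FL=W FR=W RL=W RR=W


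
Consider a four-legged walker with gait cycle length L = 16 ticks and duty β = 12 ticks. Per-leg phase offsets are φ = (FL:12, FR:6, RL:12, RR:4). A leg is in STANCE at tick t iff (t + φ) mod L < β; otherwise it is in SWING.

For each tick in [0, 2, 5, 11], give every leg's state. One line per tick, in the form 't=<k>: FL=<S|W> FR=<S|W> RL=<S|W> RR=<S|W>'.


t=0: FL=W FR=S RL=W RR=S
t=2: FL=W FR=S RL=W RR=S
t=5: FL=S FR=S RL=S RR=S
t=11: FL=S FR=S RL=S RR=W

t=0: phase=(12,6,12,4) vs β=12 → FL=W FR=S RL=W RR=S
t=2: phase=(14,8,14,6) vs β=12 → FL=W FR=S RL=W RR=S
t=5: phase=(1,11,1,9) vs β=12 → FL=S FR=S RL=S RR=S
t=11: phase=(7,1,7,15) vs β=12 → FL=S FR=S RL=S RR=W


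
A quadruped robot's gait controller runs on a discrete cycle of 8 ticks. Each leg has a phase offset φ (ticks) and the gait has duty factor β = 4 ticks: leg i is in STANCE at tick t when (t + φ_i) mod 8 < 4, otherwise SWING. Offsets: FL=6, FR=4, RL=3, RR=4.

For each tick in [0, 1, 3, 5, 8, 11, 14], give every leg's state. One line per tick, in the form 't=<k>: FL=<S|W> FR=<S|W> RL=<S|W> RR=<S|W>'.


t=0: phase=(6,4,3,4) vs β=4 → FL=W FR=W RL=S RR=W
t=1: phase=(7,5,4,5) vs β=4 → FL=W FR=W RL=W RR=W
t=3: phase=(1,7,6,7) vs β=4 → FL=S FR=W RL=W RR=W
t=5: phase=(3,1,0,1) vs β=4 → FL=S FR=S RL=S RR=S
t=8: phase=(6,4,3,4) vs β=4 → FL=W FR=W RL=S RR=W
t=11: phase=(1,7,6,7) vs β=4 → FL=S FR=W RL=W RR=W
t=14: phase=(4,2,1,2) vs β=4 → FL=W FR=S RL=S RR=S

t=0: FL=W FR=W RL=S RR=W
t=1: FL=W FR=W RL=W RR=W
t=3: FL=S FR=W RL=W RR=W
t=5: FL=S FR=S RL=S RR=S
t=8: FL=W FR=W RL=S RR=W
t=11: FL=S FR=W RL=W RR=W
t=14: FL=W FR=S RL=S RR=S


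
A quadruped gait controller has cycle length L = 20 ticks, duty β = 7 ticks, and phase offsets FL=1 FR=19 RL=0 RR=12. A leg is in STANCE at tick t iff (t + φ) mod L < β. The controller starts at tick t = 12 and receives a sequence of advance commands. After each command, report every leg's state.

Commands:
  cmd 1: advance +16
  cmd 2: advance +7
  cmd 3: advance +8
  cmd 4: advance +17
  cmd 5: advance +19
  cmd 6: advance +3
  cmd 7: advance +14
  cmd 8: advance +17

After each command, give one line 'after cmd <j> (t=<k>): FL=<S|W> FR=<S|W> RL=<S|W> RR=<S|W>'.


start t=12: FL=W FR=W RL=W RR=S
cmd 1: advance +16 → t=28, phase=(9,7,8,0) → FL=W FR=W RL=W RR=S
cmd 2: advance +7 → t=35, phase=(16,14,15,7) → FL=W FR=W RL=W RR=W
cmd 3: advance +8 → t=43, phase=(4,2,3,15) → FL=S FR=S RL=S RR=W
cmd 4: advance +17 → t=60, phase=(1,19,0,12) → FL=S FR=W RL=S RR=W
cmd 5: advance +19 → t=79, phase=(0,18,19,11) → FL=S FR=W RL=W RR=W
cmd 6: advance +3 → t=82, phase=(3,1,2,14) → FL=S FR=S RL=S RR=W
cmd 7: advance +14 → t=96, phase=(17,15,16,8) → FL=W FR=W RL=W RR=W
cmd 8: advance +17 → t=113, phase=(14,12,13,5) → FL=W FR=W RL=W RR=S

after cmd 1 (t=28): FL=W FR=W RL=W RR=S
after cmd 2 (t=35): FL=W FR=W RL=W RR=W
after cmd 3 (t=43): FL=S FR=S RL=S RR=W
after cmd 4 (t=60): FL=S FR=W RL=S RR=W
after cmd 5 (t=79): FL=S FR=W RL=W RR=W
after cmd 6 (t=82): FL=S FR=S RL=S RR=W
after cmd 7 (t=96): FL=W FR=W RL=W RR=W
after cmd 8 (t=113): FL=W FR=W RL=W RR=S


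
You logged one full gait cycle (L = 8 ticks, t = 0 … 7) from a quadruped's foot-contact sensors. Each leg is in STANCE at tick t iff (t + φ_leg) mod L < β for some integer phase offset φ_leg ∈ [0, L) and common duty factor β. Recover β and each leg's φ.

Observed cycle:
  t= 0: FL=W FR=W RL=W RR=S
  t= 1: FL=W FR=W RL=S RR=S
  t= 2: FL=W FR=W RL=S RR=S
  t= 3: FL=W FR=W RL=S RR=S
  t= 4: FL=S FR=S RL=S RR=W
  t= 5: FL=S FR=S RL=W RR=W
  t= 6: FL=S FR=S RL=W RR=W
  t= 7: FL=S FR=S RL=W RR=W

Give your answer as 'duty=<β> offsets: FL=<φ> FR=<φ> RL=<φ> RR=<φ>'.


duty=4 offsets: FL=4 FR=4 RL=7 RR=0

duty β = stance ticks per leg = 4
FL: stance ticks = 4; W→S at t=4 → φ=4
FR: stance ticks = 4; W→S at t=4 → φ=4
RL: stance ticks = 4; W→S at t=1 → φ=7
RR: stance ticks = 4; W→S at t=0 → φ=0


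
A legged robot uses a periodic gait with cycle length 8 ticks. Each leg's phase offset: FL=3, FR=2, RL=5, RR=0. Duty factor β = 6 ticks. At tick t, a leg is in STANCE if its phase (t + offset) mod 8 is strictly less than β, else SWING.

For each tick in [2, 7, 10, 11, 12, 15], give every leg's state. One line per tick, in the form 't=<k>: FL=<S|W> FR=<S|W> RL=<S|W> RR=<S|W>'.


t=2: FL=S FR=S RL=W RR=S
t=7: FL=S FR=S RL=S RR=W
t=10: FL=S FR=S RL=W RR=S
t=11: FL=W FR=S RL=S RR=S
t=12: FL=W FR=W RL=S RR=S
t=15: FL=S FR=S RL=S RR=W

t=2: phase=(5,4,7,2) vs β=6 → FL=S FR=S RL=W RR=S
t=7: phase=(2,1,4,7) vs β=6 → FL=S FR=S RL=S RR=W
t=10: phase=(5,4,7,2) vs β=6 → FL=S FR=S RL=W RR=S
t=11: phase=(6,5,0,3) vs β=6 → FL=W FR=S RL=S RR=S
t=12: phase=(7,6,1,4) vs β=6 → FL=W FR=W RL=S RR=S
t=15: phase=(2,1,4,7) vs β=6 → FL=S FR=S RL=S RR=W


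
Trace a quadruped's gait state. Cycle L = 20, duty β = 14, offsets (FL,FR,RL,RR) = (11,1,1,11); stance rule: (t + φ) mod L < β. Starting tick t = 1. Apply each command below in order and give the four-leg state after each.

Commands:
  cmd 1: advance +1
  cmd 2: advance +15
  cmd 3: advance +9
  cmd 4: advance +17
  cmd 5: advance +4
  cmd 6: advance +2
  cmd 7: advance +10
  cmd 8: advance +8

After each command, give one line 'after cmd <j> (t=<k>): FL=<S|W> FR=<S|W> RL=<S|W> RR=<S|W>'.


after cmd 1 (t=2): FL=S FR=S RL=S RR=S
after cmd 2 (t=17): FL=S FR=W RL=W RR=S
after cmd 3 (t=26): FL=W FR=S RL=S RR=W
after cmd 4 (t=43): FL=W FR=S RL=S RR=W
after cmd 5 (t=47): FL=W FR=S RL=S RR=W
after cmd 6 (t=49): FL=S FR=S RL=S RR=S
after cmd 7 (t=59): FL=S FR=S RL=S RR=S
after cmd 8 (t=67): FL=W FR=S RL=S RR=W

start t=1: FL=S FR=S RL=S RR=S
cmd 1: advance +1 → t=2, phase=(13,3,3,13) → FL=S FR=S RL=S RR=S
cmd 2: advance +15 → t=17, phase=(8,18,18,8) → FL=S FR=W RL=W RR=S
cmd 3: advance +9 → t=26, phase=(17,7,7,17) → FL=W FR=S RL=S RR=W
cmd 4: advance +17 → t=43, phase=(14,4,4,14) → FL=W FR=S RL=S RR=W
cmd 5: advance +4 → t=47, phase=(18,8,8,18) → FL=W FR=S RL=S RR=W
cmd 6: advance +2 → t=49, phase=(0,10,10,0) → FL=S FR=S RL=S RR=S
cmd 7: advance +10 → t=59, phase=(10,0,0,10) → FL=S FR=S RL=S RR=S
cmd 8: advance +8 → t=67, phase=(18,8,8,18) → FL=W FR=S RL=S RR=W


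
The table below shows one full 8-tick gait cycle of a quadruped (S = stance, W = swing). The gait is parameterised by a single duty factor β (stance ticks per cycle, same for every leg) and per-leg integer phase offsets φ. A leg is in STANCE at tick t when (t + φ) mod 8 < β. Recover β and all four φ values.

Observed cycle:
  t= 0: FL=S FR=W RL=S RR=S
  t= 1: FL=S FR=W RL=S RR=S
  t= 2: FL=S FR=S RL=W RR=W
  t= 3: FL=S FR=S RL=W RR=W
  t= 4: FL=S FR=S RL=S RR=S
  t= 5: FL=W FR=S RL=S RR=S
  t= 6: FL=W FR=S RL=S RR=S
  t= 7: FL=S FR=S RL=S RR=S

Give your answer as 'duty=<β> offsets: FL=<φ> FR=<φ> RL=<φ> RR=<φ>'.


duty β = stance ticks per leg = 6
FL: stance ticks = 6; W→S at t=7 → φ=1
FR: stance ticks = 6; W→S at t=2 → φ=6
RL: stance ticks = 6; W→S at t=4 → φ=4
RR: stance ticks = 6; W→S at t=4 → φ=4

duty=6 offsets: FL=1 FR=6 RL=4 RR=4


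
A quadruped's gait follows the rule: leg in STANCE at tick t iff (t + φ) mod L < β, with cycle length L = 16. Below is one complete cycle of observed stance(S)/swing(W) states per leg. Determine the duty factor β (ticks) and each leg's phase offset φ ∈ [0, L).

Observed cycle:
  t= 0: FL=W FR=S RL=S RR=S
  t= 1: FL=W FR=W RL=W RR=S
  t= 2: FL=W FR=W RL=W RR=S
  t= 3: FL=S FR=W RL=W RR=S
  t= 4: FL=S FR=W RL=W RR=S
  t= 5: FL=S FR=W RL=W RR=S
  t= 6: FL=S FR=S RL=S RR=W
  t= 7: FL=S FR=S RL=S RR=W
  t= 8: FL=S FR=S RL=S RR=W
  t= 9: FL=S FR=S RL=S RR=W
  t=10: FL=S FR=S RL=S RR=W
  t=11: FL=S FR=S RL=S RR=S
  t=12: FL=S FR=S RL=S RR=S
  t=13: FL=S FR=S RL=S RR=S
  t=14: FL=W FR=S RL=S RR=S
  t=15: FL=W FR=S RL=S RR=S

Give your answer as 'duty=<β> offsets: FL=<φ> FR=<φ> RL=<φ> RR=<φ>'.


duty β = stance ticks per leg = 11
FL: stance ticks = 11; W→S at t=3 → φ=13
FR: stance ticks = 11; W→S at t=6 → φ=10
RL: stance ticks = 11; W→S at t=6 → φ=10
RR: stance ticks = 11; W→S at t=11 → φ=5

duty=11 offsets: FL=13 FR=10 RL=10 RR=5


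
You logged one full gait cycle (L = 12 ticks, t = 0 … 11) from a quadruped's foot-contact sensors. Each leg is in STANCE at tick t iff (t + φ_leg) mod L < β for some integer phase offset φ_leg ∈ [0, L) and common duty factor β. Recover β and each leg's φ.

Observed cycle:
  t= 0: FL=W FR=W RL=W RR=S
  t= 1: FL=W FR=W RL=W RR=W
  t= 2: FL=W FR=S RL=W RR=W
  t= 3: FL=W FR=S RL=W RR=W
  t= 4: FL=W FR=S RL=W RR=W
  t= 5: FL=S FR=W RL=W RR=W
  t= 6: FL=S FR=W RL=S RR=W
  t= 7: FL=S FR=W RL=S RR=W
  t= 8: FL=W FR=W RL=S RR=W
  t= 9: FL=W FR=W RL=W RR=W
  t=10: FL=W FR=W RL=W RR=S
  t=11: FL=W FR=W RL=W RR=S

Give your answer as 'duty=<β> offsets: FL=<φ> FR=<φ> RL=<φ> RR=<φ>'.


duty=3 offsets: FL=7 FR=10 RL=6 RR=2

duty β = stance ticks per leg = 3
FL: stance ticks = 3; W→S at t=5 → φ=7
FR: stance ticks = 3; W→S at t=2 → φ=10
RL: stance ticks = 3; W→S at t=6 → φ=6
RR: stance ticks = 3; W→S at t=10 → φ=2


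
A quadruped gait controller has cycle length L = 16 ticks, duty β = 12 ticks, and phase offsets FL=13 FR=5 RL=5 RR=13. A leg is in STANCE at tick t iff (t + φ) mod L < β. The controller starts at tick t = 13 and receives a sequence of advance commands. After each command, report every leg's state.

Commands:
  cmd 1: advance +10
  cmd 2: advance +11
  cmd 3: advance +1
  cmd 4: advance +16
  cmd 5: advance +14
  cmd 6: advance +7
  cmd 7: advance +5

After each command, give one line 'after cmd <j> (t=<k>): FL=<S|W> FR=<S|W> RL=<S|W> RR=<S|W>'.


after cmd 1 (t=23): FL=S FR=W RL=W RR=S
after cmd 2 (t=34): FL=W FR=S RL=S RR=W
after cmd 3 (t=35): FL=S FR=S RL=S RR=S
after cmd 4 (t=51): FL=S FR=S RL=S RR=S
after cmd 5 (t=65): FL=W FR=S RL=S RR=W
after cmd 6 (t=72): FL=S FR=W RL=W RR=S
after cmd 7 (t=77): FL=S FR=S RL=S RR=S

start t=13: FL=S FR=S RL=S RR=S
cmd 1: advance +10 → t=23, phase=(4,12,12,4) → FL=S FR=W RL=W RR=S
cmd 2: advance +11 → t=34, phase=(15,7,7,15) → FL=W FR=S RL=S RR=W
cmd 3: advance +1 → t=35, phase=(0,8,8,0) → FL=S FR=S RL=S RR=S
cmd 4: advance +16 → t=51, phase=(0,8,8,0) → FL=S FR=S RL=S RR=S
cmd 5: advance +14 → t=65, phase=(14,6,6,14) → FL=W FR=S RL=S RR=W
cmd 6: advance +7 → t=72, phase=(5,13,13,5) → FL=S FR=W RL=W RR=S
cmd 7: advance +5 → t=77, phase=(10,2,2,10) → FL=S FR=S RL=S RR=S


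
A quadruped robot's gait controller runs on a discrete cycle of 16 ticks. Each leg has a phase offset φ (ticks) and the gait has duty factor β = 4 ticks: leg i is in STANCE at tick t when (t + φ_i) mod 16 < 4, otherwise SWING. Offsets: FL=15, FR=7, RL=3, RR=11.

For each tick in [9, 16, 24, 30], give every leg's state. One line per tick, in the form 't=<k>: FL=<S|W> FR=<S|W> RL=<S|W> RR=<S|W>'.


t=9: FL=W FR=S RL=W RR=W
t=16: FL=W FR=W RL=S RR=W
t=24: FL=W FR=W RL=W RR=S
t=30: FL=W FR=W RL=S RR=W

t=9: phase=(8,0,12,4) vs β=4 → FL=W FR=S RL=W RR=W
t=16: phase=(15,7,3,11) vs β=4 → FL=W FR=W RL=S RR=W
t=24: phase=(7,15,11,3) vs β=4 → FL=W FR=W RL=W RR=S
t=30: phase=(13,5,1,9) vs β=4 → FL=W FR=W RL=S RR=W


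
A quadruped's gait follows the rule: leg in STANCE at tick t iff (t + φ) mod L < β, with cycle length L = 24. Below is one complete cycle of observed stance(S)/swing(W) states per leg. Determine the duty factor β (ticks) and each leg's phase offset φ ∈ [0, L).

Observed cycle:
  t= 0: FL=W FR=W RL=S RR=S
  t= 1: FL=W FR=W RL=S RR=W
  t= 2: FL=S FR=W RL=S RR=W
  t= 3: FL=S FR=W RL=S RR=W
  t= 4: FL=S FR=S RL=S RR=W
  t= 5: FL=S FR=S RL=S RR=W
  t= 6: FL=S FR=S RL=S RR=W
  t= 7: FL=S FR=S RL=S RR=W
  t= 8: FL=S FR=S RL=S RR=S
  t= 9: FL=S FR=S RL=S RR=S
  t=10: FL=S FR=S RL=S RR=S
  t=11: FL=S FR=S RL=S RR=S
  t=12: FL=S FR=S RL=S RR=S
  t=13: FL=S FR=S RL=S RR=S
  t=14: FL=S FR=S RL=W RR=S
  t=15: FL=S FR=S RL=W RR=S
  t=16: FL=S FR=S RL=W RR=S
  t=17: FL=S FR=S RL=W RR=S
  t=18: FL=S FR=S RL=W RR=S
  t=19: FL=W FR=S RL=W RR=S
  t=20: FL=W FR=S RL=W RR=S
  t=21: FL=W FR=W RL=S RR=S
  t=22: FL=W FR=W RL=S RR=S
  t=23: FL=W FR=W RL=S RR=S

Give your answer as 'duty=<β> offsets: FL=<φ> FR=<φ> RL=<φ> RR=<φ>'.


duty β = stance ticks per leg = 17
FL: stance ticks = 17; W→S at t=2 → φ=22
FR: stance ticks = 17; W→S at t=4 → φ=20
RL: stance ticks = 17; W→S at t=21 → φ=3
RR: stance ticks = 17; W→S at t=8 → φ=16

duty=17 offsets: FL=22 FR=20 RL=3 RR=16


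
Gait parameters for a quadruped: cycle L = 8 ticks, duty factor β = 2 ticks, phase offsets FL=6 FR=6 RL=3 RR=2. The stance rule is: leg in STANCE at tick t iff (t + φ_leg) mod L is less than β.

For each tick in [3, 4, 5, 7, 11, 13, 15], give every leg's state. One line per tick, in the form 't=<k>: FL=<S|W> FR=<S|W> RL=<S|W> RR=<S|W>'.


t=3: phase=(1,1,6,5) vs β=2 → FL=S FR=S RL=W RR=W
t=4: phase=(2,2,7,6) vs β=2 → FL=W FR=W RL=W RR=W
t=5: phase=(3,3,0,7) vs β=2 → FL=W FR=W RL=S RR=W
t=7: phase=(5,5,2,1) vs β=2 → FL=W FR=W RL=W RR=S
t=11: phase=(1,1,6,5) vs β=2 → FL=S FR=S RL=W RR=W
t=13: phase=(3,3,0,7) vs β=2 → FL=W FR=W RL=S RR=W
t=15: phase=(5,5,2,1) vs β=2 → FL=W FR=W RL=W RR=S

t=3: FL=S FR=S RL=W RR=W
t=4: FL=W FR=W RL=W RR=W
t=5: FL=W FR=W RL=S RR=W
t=7: FL=W FR=W RL=W RR=S
t=11: FL=S FR=S RL=W RR=W
t=13: FL=W FR=W RL=S RR=W
t=15: FL=W FR=W RL=W RR=S


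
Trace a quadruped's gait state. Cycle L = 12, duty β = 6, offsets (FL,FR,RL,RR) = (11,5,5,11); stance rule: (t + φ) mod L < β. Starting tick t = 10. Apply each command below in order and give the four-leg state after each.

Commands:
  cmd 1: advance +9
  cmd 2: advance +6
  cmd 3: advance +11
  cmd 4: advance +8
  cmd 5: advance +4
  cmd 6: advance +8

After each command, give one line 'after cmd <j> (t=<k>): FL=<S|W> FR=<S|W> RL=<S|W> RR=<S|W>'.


start t=10: FL=W FR=S RL=S RR=W
cmd 1: advance +9 → t=19, phase=(6,0,0,6) → FL=W FR=S RL=S RR=W
cmd 2: advance +6 → t=25, phase=(0,6,6,0) → FL=S FR=W RL=W RR=S
cmd 3: advance +11 → t=36, phase=(11,5,5,11) → FL=W FR=S RL=S RR=W
cmd 4: advance +8 → t=44, phase=(7,1,1,7) → FL=W FR=S RL=S RR=W
cmd 5: advance +4 → t=48, phase=(11,5,5,11) → FL=W FR=S RL=S RR=W
cmd 6: advance +8 → t=56, phase=(7,1,1,7) → FL=W FR=S RL=S RR=W

after cmd 1 (t=19): FL=W FR=S RL=S RR=W
after cmd 2 (t=25): FL=S FR=W RL=W RR=S
after cmd 3 (t=36): FL=W FR=S RL=S RR=W
after cmd 4 (t=44): FL=W FR=S RL=S RR=W
after cmd 5 (t=48): FL=W FR=S RL=S RR=W
after cmd 6 (t=56): FL=W FR=S RL=S RR=W


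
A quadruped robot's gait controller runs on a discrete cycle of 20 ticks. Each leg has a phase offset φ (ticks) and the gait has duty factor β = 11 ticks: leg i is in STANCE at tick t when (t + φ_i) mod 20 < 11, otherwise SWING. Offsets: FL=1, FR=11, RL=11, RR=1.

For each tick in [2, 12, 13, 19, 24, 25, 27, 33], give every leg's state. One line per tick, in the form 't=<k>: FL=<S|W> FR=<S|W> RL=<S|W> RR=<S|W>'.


t=2: FL=S FR=W RL=W RR=S
t=12: FL=W FR=S RL=S RR=W
t=13: FL=W FR=S RL=S RR=W
t=19: FL=S FR=S RL=S RR=S
t=24: FL=S FR=W RL=W RR=S
t=25: FL=S FR=W RL=W RR=S
t=27: FL=S FR=W RL=W RR=S
t=33: FL=W FR=S RL=S RR=W

t=2: phase=(3,13,13,3) vs β=11 → FL=S FR=W RL=W RR=S
t=12: phase=(13,3,3,13) vs β=11 → FL=W FR=S RL=S RR=W
t=13: phase=(14,4,4,14) vs β=11 → FL=W FR=S RL=S RR=W
t=19: phase=(0,10,10,0) vs β=11 → FL=S FR=S RL=S RR=S
t=24: phase=(5,15,15,5) vs β=11 → FL=S FR=W RL=W RR=S
t=25: phase=(6,16,16,6) vs β=11 → FL=S FR=W RL=W RR=S
t=27: phase=(8,18,18,8) vs β=11 → FL=S FR=W RL=W RR=S
t=33: phase=(14,4,4,14) vs β=11 → FL=W FR=S RL=S RR=W


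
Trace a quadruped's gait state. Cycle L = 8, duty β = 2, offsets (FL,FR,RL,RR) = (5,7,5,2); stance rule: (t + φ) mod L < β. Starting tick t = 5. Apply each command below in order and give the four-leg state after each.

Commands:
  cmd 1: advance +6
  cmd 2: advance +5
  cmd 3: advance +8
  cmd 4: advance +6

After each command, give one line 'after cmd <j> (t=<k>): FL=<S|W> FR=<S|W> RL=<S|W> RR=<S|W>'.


start t=5: FL=W FR=W RL=W RR=W
cmd 1: advance +6 → t=11, phase=(0,2,0,5) → FL=S FR=W RL=S RR=W
cmd 2: advance +5 → t=16, phase=(5,7,5,2) → FL=W FR=W RL=W RR=W
cmd 3: advance +8 → t=24, phase=(5,7,5,2) → FL=W FR=W RL=W RR=W
cmd 4: advance +6 → t=30, phase=(3,5,3,0) → FL=W FR=W RL=W RR=S

after cmd 1 (t=11): FL=S FR=W RL=S RR=W
after cmd 2 (t=16): FL=W FR=W RL=W RR=W
after cmd 3 (t=24): FL=W FR=W RL=W RR=W
after cmd 4 (t=30): FL=W FR=W RL=W RR=S


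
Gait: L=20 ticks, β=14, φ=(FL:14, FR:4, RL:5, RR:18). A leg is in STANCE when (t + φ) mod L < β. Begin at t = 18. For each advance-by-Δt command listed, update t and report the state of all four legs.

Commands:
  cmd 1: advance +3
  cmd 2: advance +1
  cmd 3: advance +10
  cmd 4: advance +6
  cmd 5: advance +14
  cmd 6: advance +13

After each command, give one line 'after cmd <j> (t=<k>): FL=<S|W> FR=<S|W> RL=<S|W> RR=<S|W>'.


after cmd 1 (t=21): FL=W FR=S RL=S RR=W
after cmd 2 (t=22): FL=W FR=S RL=S RR=S
after cmd 3 (t=32): FL=S FR=W RL=W RR=S
after cmd 4 (t=38): FL=S FR=S RL=S RR=W
after cmd 5 (t=52): FL=S FR=W RL=W RR=S
after cmd 6 (t=65): FL=W FR=S RL=S RR=S

start t=18: FL=S FR=S RL=S RR=W
cmd 1: advance +3 → t=21, phase=(15,5,6,19) → FL=W FR=S RL=S RR=W
cmd 2: advance +1 → t=22, phase=(16,6,7,0) → FL=W FR=S RL=S RR=S
cmd 3: advance +10 → t=32, phase=(6,16,17,10) → FL=S FR=W RL=W RR=S
cmd 4: advance +6 → t=38, phase=(12,2,3,16) → FL=S FR=S RL=S RR=W
cmd 5: advance +14 → t=52, phase=(6,16,17,10) → FL=S FR=W RL=W RR=S
cmd 6: advance +13 → t=65, phase=(19,9,10,3) → FL=W FR=S RL=S RR=S


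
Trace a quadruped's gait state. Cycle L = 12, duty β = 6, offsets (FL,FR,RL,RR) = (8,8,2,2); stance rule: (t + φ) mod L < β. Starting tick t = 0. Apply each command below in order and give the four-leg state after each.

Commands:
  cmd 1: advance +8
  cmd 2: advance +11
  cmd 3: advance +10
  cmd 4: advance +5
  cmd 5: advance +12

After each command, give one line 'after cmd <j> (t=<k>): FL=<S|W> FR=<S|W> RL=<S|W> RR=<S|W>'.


after cmd 1 (t=8): FL=S FR=S RL=W RR=W
after cmd 2 (t=19): FL=S FR=S RL=W RR=W
after cmd 3 (t=29): FL=S FR=S RL=W RR=W
after cmd 4 (t=34): FL=W FR=W RL=S RR=S
after cmd 5 (t=46): FL=W FR=W RL=S RR=S

start t=0: FL=W FR=W RL=S RR=S
cmd 1: advance +8 → t=8, phase=(4,4,10,10) → FL=S FR=S RL=W RR=W
cmd 2: advance +11 → t=19, phase=(3,3,9,9) → FL=S FR=S RL=W RR=W
cmd 3: advance +10 → t=29, phase=(1,1,7,7) → FL=S FR=S RL=W RR=W
cmd 4: advance +5 → t=34, phase=(6,6,0,0) → FL=W FR=W RL=S RR=S
cmd 5: advance +12 → t=46, phase=(6,6,0,0) → FL=W FR=W RL=S RR=S


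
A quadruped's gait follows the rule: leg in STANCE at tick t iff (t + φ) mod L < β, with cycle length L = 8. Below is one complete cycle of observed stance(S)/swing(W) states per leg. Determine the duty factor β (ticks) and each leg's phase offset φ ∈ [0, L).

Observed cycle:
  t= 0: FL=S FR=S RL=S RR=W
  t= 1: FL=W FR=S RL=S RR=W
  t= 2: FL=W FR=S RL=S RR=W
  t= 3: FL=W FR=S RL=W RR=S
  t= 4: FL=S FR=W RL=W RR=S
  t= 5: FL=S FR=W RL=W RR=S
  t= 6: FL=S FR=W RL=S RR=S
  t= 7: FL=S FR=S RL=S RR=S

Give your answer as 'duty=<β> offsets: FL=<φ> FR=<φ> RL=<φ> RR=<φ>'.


duty=5 offsets: FL=4 FR=1 RL=2 RR=5

duty β = stance ticks per leg = 5
FL: stance ticks = 5; W→S at t=4 → φ=4
FR: stance ticks = 5; W→S at t=7 → φ=1
RL: stance ticks = 5; W→S at t=6 → φ=2
RR: stance ticks = 5; W→S at t=3 → φ=5


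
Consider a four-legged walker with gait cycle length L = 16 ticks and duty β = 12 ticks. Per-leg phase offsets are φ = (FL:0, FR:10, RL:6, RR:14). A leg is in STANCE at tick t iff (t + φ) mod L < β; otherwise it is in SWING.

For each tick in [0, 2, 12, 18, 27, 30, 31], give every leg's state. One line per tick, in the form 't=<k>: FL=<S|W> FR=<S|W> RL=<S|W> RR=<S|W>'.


t=0: FL=S FR=S RL=S RR=W
t=2: FL=S FR=W RL=S RR=S
t=12: FL=W FR=S RL=S RR=S
t=18: FL=S FR=W RL=S RR=S
t=27: FL=S FR=S RL=S RR=S
t=30: FL=W FR=S RL=S RR=W
t=31: FL=W FR=S RL=S RR=W

t=0: phase=(0,10,6,14) vs β=12 → FL=S FR=S RL=S RR=W
t=2: phase=(2,12,8,0) vs β=12 → FL=S FR=W RL=S RR=S
t=12: phase=(12,6,2,10) vs β=12 → FL=W FR=S RL=S RR=S
t=18: phase=(2,12,8,0) vs β=12 → FL=S FR=W RL=S RR=S
t=27: phase=(11,5,1,9) vs β=12 → FL=S FR=S RL=S RR=S
t=30: phase=(14,8,4,12) vs β=12 → FL=W FR=S RL=S RR=W
t=31: phase=(15,9,5,13) vs β=12 → FL=W FR=S RL=S RR=W


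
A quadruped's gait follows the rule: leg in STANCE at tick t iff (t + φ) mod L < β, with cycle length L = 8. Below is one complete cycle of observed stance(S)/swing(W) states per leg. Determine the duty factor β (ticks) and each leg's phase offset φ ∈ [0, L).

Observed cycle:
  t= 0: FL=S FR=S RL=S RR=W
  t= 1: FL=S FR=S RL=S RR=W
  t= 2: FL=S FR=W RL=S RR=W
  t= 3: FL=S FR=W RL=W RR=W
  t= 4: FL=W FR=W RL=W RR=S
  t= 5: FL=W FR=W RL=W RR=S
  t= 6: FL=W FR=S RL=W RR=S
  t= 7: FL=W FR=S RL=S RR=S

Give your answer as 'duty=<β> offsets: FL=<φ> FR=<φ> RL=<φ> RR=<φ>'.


duty=4 offsets: FL=0 FR=2 RL=1 RR=4

duty β = stance ticks per leg = 4
FL: stance ticks = 4; W→S at t=0 → φ=0
FR: stance ticks = 4; W→S at t=6 → φ=2
RL: stance ticks = 4; W→S at t=7 → φ=1
RR: stance ticks = 4; W→S at t=4 → φ=4


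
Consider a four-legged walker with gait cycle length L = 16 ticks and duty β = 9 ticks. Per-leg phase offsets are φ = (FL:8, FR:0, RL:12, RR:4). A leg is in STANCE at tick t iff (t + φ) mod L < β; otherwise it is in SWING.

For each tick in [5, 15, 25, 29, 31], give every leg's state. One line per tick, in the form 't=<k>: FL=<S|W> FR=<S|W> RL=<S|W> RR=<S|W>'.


t=5: phase=(13,5,1,9) vs β=9 → FL=W FR=S RL=S RR=W
t=15: phase=(7,15,11,3) vs β=9 → FL=S FR=W RL=W RR=S
t=25: phase=(1,9,5,13) vs β=9 → FL=S FR=W RL=S RR=W
t=29: phase=(5,13,9,1) vs β=9 → FL=S FR=W RL=W RR=S
t=31: phase=(7,15,11,3) vs β=9 → FL=S FR=W RL=W RR=S

t=5: FL=W FR=S RL=S RR=W
t=15: FL=S FR=W RL=W RR=S
t=25: FL=S FR=W RL=S RR=W
t=29: FL=S FR=W RL=W RR=S
t=31: FL=S FR=W RL=W RR=S


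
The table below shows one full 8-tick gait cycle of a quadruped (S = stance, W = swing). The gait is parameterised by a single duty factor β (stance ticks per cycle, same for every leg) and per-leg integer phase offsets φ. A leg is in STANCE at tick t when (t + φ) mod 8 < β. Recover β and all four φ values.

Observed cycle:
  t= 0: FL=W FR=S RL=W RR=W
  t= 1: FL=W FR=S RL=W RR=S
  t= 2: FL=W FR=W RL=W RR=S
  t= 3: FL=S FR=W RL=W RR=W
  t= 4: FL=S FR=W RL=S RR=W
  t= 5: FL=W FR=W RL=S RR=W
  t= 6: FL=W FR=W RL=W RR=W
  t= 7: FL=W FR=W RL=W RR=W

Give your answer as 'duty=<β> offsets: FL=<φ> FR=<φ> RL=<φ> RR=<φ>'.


duty β = stance ticks per leg = 2
FL: stance ticks = 2; W→S at t=3 → φ=5
FR: stance ticks = 2; W→S at t=0 → φ=0
RL: stance ticks = 2; W→S at t=4 → φ=4
RR: stance ticks = 2; W→S at t=1 → φ=7

duty=2 offsets: FL=5 FR=0 RL=4 RR=7


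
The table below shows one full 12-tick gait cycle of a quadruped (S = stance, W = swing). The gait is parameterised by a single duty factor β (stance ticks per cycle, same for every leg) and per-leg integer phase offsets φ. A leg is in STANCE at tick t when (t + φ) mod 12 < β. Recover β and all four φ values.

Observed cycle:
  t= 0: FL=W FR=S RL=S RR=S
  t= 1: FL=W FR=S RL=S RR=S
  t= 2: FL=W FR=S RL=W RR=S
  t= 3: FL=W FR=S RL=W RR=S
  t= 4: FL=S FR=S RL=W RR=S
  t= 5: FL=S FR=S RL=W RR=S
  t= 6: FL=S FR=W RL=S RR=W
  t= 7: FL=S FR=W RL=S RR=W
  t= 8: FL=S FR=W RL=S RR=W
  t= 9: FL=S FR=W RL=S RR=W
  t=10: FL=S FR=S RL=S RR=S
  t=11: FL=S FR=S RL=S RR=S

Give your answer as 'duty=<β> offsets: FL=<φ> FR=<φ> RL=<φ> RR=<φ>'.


duty=8 offsets: FL=8 FR=2 RL=6 RR=2

duty β = stance ticks per leg = 8
FL: stance ticks = 8; W→S at t=4 → φ=8
FR: stance ticks = 8; W→S at t=10 → φ=2
RL: stance ticks = 8; W→S at t=6 → φ=6
RR: stance ticks = 8; W→S at t=10 → φ=2


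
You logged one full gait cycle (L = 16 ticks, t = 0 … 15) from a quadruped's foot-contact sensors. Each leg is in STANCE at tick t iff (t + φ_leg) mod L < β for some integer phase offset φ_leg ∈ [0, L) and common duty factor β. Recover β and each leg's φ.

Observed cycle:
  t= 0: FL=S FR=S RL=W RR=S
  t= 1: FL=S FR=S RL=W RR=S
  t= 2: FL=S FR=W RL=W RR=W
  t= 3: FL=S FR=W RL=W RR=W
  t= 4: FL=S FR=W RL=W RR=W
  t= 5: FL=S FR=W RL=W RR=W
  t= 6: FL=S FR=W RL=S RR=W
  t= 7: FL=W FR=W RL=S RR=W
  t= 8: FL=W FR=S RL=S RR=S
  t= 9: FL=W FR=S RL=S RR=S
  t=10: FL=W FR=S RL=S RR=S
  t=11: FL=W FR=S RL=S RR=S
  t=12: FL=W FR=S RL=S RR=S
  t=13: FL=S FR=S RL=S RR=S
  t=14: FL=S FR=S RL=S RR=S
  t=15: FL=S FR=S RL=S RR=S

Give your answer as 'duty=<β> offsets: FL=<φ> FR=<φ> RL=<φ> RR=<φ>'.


duty β = stance ticks per leg = 10
FL: stance ticks = 10; W→S at t=13 → φ=3
FR: stance ticks = 10; W→S at t=8 → φ=8
RL: stance ticks = 10; W→S at t=6 → φ=10
RR: stance ticks = 10; W→S at t=8 → φ=8

duty=10 offsets: FL=3 FR=8 RL=10 RR=8


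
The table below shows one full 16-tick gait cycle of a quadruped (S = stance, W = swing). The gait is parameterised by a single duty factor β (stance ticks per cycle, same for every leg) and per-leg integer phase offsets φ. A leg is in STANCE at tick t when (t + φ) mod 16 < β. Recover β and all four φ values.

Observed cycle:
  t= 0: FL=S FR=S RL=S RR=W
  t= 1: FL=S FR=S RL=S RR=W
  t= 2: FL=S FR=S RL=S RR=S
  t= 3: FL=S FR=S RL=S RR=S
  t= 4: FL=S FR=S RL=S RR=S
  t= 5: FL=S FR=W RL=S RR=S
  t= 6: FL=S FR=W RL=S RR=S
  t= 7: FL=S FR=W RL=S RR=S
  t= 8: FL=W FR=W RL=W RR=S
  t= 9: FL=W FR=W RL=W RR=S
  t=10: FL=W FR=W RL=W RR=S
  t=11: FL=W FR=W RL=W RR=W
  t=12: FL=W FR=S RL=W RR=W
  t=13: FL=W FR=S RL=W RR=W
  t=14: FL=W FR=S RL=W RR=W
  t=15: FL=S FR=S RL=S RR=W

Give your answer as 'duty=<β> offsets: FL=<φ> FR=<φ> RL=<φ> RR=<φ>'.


duty=9 offsets: FL=1 FR=4 RL=1 RR=14

duty β = stance ticks per leg = 9
FL: stance ticks = 9; W→S at t=15 → φ=1
FR: stance ticks = 9; W→S at t=12 → φ=4
RL: stance ticks = 9; W→S at t=15 → φ=1
RR: stance ticks = 9; W→S at t=2 → φ=14


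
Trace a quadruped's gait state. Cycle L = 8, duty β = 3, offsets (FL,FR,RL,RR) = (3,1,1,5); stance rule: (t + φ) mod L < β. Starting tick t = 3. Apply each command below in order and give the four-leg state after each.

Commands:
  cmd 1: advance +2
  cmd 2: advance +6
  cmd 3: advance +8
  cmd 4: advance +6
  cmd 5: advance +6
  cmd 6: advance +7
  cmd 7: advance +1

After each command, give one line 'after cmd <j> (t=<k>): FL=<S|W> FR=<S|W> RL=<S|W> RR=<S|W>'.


after cmd 1 (t=5): FL=S FR=W RL=W RR=S
after cmd 2 (t=11): FL=W FR=W RL=W RR=S
after cmd 3 (t=19): FL=W FR=W RL=W RR=S
after cmd 4 (t=25): FL=W FR=S RL=S RR=W
after cmd 5 (t=31): FL=S FR=S RL=S RR=W
after cmd 6 (t=38): FL=S FR=W RL=W RR=W
after cmd 7 (t=39): FL=S FR=S RL=S RR=W

start t=3: FL=W FR=W RL=W RR=S
cmd 1: advance +2 → t=5, phase=(0,6,6,2) → FL=S FR=W RL=W RR=S
cmd 2: advance +6 → t=11, phase=(6,4,4,0) → FL=W FR=W RL=W RR=S
cmd 3: advance +8 → t=19, phase=(6,4,4,0) → FL=W FR=W RL=W RR=S
cmd 4: advance +6 → t=25, phase=(4,2,2,6) → FL=W FR=S RL=S RR=W
cmd 5: advance +6 → t=31, phase=(2,0,0,4) → FL=S FR=S RL=S RR=W
cmd 6: advance +7 → t=38, phase=(1,7,7,3) → FL=S FR=W RL=W RR=W
cmd 7: advance +1 → t=39, phase=(2,0,0,4) → FL=S FR=S RL=S RR=W
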